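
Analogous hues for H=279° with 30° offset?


Base hue: 279°
Left analog: (279 - 30) mod 360 = 249°
Right analog: (279 + 30) mod 360 = 309°
Analogous hues = 249° and 309°


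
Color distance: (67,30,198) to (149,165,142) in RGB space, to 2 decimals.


d = √[(R₁-R₂)² + (G₁-G₂)² + (B₁-B₂)²]
d = √[(67-149)² + (30-165)² + (198-142)²]
d = √[6724 + 18225 + 3136]
d = √28085
d ≈ 167.59


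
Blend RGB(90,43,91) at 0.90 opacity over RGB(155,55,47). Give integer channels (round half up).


C = α×F + (1-α)×B, with 1-α = 0.10
R: 0.90×90 + 0.10×155 = 81.00 + 15.50 = 96.50 → 97
G: 0.90×43 + 0.10×55 = 38.70 + 5.50 = 44.20 → 44
B: 0.90×91 + 0.10×47 = 81.90 + 4.70 = 86.60 → 87
= RGB(97, 44, 87)


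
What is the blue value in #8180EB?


Color: #8180EB
R = 81 = 129
G = 80 = 128
B = EB = 235
Blue = 235


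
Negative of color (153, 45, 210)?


Invert: (255-R, 255-G, 255-B)
R: 255-153 = 102
G: 255-45 = 210
B: 255-210 = 45
= RGB(102, 210, 45)


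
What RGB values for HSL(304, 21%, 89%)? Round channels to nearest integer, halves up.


H=304°, S=0.21, L=0.89
C = (1-|2L-1|)×S = (1-|0.78|)×0.21 = 0.0462
H' = H/60 = 304/60 ≈ 5.0667; X = C×(1-|H' mod 2 - 1|) = 0.04312
m = L - C/2 = 0.89 - 0.0231 = 0.8669
Sector ⌊H'⌋ = 5 → (R',G',B') = (0.0462, 0.0, 0.04312)
RGB = ((R'+m)×255, (G'+m)×255, (B'+m)×255) = (232.8405, 221.0595, 232.0551)
Round half up → RGB(233, 221, 232)


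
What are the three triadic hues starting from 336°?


Triadic: equally spaced at 120° intervals
H1 = 336°
H2 = (336 + 120) mod 360 = 96°
H3 = (336 + 240) mod 360 = 216°
Triadic = 336°, 96°, 216°


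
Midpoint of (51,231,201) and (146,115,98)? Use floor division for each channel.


Midpoint: each channel = ⌊(C₁+C₂)/2⌋
R: ⌊(51+146)/2⌋ = 98
G: ⌊(231+115)/2⌋ = 173
B: ⌊(201+98)/2⌋ = 149
= RGB(98, 173, 149)


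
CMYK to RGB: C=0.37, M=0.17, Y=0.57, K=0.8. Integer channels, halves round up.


R = 255 × (1-C) × (1-K) = 255 × 0.63 × 0.20 = 32.13 → 32
G = 255 × (1-M) × (1-K) = 255 × 0.83 × 0.20 = 42.33 → 42
B = 255 × (1-Y) × (1-K) = 255 × 0.43 × 0.20 = 21.93 → 22
= RGB(32, 42, 22)


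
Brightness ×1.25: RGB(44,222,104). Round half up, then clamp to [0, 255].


Multiply each channel by 1.25, round half up, clamp to [0, 255]
R: 44×1.25 = 55
G: 222×1.25 = 277.5 → round → 278 → clamp → 255
B: 104×1.25 = 130
= RGB(55, 255, 130)


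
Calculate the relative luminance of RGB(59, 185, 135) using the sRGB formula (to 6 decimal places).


Linearize each channel (sRGB transfer function): c = v/255; c_lin = c/12.92 if c ≤ 0.04045, else ((c+0.055)/1.055)^2.4
  R: 59/255 ≈ 0.231373 > 0.04045 → ((0.231373+0.055)/1.055)^2.4 ≈ 0.043735
  G: 185/255 ≈ 0.725490 > 0.04045 → ((0.725490+0.055)/1.055)^2.4 ≈ 0.485150
  B: 135/255 ≈ 0.529412 > 0.04045 → ((0.529412+0.055)/1.055)^2.4 ≈ 0.242281
R_lin = 0.043735, G_lin = 0.485150, B_lin = 0.242281
L = 0.2126×R + 0.7152×G + 0.0722×B
L = 0.2126×0.043735 + 0.7152×0.485150 + 0.0722×0.242281
L ≈ 0.373770


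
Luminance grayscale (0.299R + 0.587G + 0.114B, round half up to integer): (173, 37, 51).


Gray = 0.299×R + 0.587×G + 0.114×B
Gray = 0.299×173 + 0.587×37 + 0.114×51
Gray = 51.727 + 21.719 + 5.814
Gray = 79.260 → round half up → 79
Gray = 79


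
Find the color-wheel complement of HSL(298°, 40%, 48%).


Complement = opposite side of color wheel = hue + 180°
H' = (298 + 180) mod 360 = 118°
S and L unchanged.
= HSL(118°, 40%, 48%)


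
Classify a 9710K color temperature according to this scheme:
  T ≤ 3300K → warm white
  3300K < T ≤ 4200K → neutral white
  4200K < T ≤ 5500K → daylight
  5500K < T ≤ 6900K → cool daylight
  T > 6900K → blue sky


Temperature: 9710K
9710K > 6900K → blue sky
Classification: blue sky


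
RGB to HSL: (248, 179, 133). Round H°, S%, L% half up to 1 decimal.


Normalize: R'=248/255≈0.9725, G'=179/255≈0.7020, B'=133/255≈0.5216
Max=248/255, Min=133/255, Δ=Max-Min=115/255
L = (Max+Min)/2 = (248+133)/510 = 381/510 = 0.74705… → L = 74.7%
L > 0.5 → S = Δ/(2-Max-Min) = 115/(510-248-133) = 115/129 = 0.89147… → S = 89.1%
(the 1/255 factors cancel in S and H, so raw channel differences can be used)
Max is R' → H = 60 × (((G-B)/Δ) mod 6) = 60 × (((179-133)/115) mod 6)
  46/115 = 0.4
  H = 60 × 0.4 = 24° → H = 24.0°
= HSL(24.0°, 89.1%, 74.7%)


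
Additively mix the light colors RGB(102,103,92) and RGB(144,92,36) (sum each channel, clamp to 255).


Additive: each channel = min(255, C₁+C₂)
R: 102+144 = 246 → 246
G: 103+92 = 195 → 195
B: 92+36 = 128 → 128
= RGB(246, 195, 128)


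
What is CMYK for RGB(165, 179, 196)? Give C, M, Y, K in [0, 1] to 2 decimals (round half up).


R'=165/255≈0.6471, G'=179/255≈0.7020, B'=196/255≈0.7686
K = 1 - max(R',G',B') = 1 - 196/255 = 59/255 = 0.23137… → 0.23
(1-R'-K)/(1-K) simplifies to (max-R)/max with max = 196:
C = (196-165)/196 = 31/196 = 0.15816… → 0.16
M = (196-179)/196 = 17/196 = 0.08673… → 0.09
Y = (196-196)/196 = 0/196 = 0 → 0.00
= CMYK(0.16, 0.09, 0.00, 0.23)


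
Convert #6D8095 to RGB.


6D → 109 (R)
80 → 128 (G)
95 → 149 (B)
= RGB(109, 128, 149)


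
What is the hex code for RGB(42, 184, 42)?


R = 42 → 2A (hex)
G = 184 → B8 (hex)
B = 42 → 2A (hex)
Hex = #2AB82A


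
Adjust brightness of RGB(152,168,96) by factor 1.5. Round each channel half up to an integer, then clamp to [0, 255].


Multiply each channel by 1.5, round half up, clamp to [0, 255]
R: 152×1.5 = 228
G: 168×1.5 = 252
B: 96×1.5 = 144
= RGB(228, 252, 144)


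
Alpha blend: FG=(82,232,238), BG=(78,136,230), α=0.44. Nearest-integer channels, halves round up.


C = α×F + (1-α)×B, with 1-α = 0.56
R: 0.44×82 + 0.56×78 = 36.08 + 43.68 = 79.76 → 80
G: 0.44×232 + 0.56×136 = 102.08 + 76.16 = 178.24 → 178
B: 0.44×238 + 0.56×230 = 104.72 + 128.80 = 233.52 → 234
= RGB(80, 178, 234)


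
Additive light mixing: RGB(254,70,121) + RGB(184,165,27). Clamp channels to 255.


Additive: each channel = min(255, C₁+C₂)
R: 254+184 = 438 → 255
G: 70+165 = 235 → 235
B: 121+27 = 148 → 148
= RGB(255, 235, 148)


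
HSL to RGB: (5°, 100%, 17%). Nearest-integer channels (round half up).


H=5°, S=1.00, L=0.17
C = (1-|2L-1|)×S = (1-|-0.66|)×1.00 = 0.34
H' = H/60 = 5/60 ≈ 0.0833; X = C×(1-|H' mod 2 - 1|) ≈ 0.0283
m = L - C/2 = 0.17 - 0.17 = 0
Sector ⌊H'⌋ = 0 → (R',G',B') = (0.34, ≈0.0283, 0.0)
RGB = ((R'+m)×255, (G'+m)×255, (B'+m)×255) = (86.7, 7.225, 0.0)
Round half up → RGB(87, 7, 0)


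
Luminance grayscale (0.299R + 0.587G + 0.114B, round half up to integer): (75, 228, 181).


Gray = 0.299×R + 0.587×G + 0.114×B
Gray = 0.299×75 + 0.587×228 + 0.114×181
Gray = 22.425 + 133.836 + 20.634
Gray = 176.895 → round half up → 177
Gray = 177


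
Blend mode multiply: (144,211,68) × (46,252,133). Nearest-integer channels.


Multiply: C = A×B/255, rounded to nearest integer
R: 144×46/255 = 6624/255 ≈ 25.976 → 26
G: 211×252/255 = 53172/255 ≈ 208.518 → 209
B: 68×133/255 = 9044/255 ≈ 35.467 → 35
= RGB(26, 209, 35)


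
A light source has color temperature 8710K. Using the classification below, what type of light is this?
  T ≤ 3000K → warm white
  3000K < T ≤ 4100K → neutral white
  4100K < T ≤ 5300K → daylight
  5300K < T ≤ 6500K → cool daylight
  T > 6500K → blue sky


Temperature: 8710K
8710K > 6500K → blue sky
Classification: blue sky


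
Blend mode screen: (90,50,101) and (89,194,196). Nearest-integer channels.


Screen: C = 255 - (255-A)×(255-B)/255, rounded to nearest integer
R: 255 - (255-90)×(255-89)/255 = 255 - 27390/255 ≈ 255 - 107.412 = 147.588 → 148
G: 255 - (255-50)×(255-194)/255 = 255 - 12505/255 ≈ 255 - 49.039 = 205.961 → 206
B: 255 - (255-101)×(255-196)/255 = 255 - 9086/255 ≈ 255 - 35.631 = 219.369 → 219
= RGB(148, 206, 219)


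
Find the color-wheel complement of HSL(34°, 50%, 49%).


Complement = opposite side of color wheel = hue + 180°
H' = (34 + 180) mod 360 = 214°
S and L unchanged.
= HSL(214°, 50%, 49%)


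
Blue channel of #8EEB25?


Color: #8EEB25
R = 8E = 142
G = EB = 235
B = 25 = 37
Blue = 37


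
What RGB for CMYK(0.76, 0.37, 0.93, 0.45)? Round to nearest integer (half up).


R = 255 × (1-C) × (1-K) = 255 × 0.24 × 0.55 = 33.66 → 34
G = 255 × (1-M) × (1-K) = 255 × 0.63 × 0.55 = 88.3575 → 88
B = 255 × (1-Y) × (1-K) = 255 × 0.07 × 0.55 = 9.8175 → 10
= RGB(34, 88, 10)


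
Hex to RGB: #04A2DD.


04 → 4 (R)
A2 → 162 (G)
DD → 221 (B)
= RGB(4, 162, 221)


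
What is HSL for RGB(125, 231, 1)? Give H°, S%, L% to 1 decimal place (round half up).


Normalize: R'=125/255≈0.4902, G'=231/255≈0.9059, B'=1/255≈0.0039
Max=231/255, Min=1/255, Δ=Max-Min=230/255
L = (Max+Min)/2 = (231+1)/510 = 232/510 = 0.45490… → L = 45.5%
L ≤ 0.5 → S = Δ/(Max+Min) = 230/(231+1) = 230/232 = 0.99137… → S = 99.1%
(the 1/255 factors cancel in S and H, so raw channel differences can be used)
Max is G' → H = 60 × ((B-R)/Δ + 2) = 60 × ((1-125)/230 + 2)
  -124/230 + 2 = -0.5391… + 2 = 1.4608…
  H = 60 × 1.4608… = 87.652…° → H = 87.7°
= HSL(87.7°, 99.1%, 45.5%)


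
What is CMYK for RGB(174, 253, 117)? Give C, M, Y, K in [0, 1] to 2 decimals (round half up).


R'=174/255≈0.6824, G'=253/255≈0.9922, B'=117/255≈0.4588
K = 1 - max(R',G',B') = 1 - 253/255 = 2/255 = 0.00784… → 0.01
(1-R'-K)/(1-K) simplifies to (max-R)/max with max = 253:
C = (253-174)/253 = 79/253 = 0.31225… → 0.31
M = (253-253)/253 = 0/253 = 0 → 0.00
Y = (253-117)/253 = 136/253 = 0.53754… → 0.54
= CMYK(0.31, 0.00, 0.54, 0.01)


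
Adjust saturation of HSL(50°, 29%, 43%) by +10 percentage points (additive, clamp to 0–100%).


Original S = 29%
Adjustment = +10 percentage points
New S = 29 + (10) = 39
Clamp to [0, 100] → 39
= HSL(50°, 39%, 43%)


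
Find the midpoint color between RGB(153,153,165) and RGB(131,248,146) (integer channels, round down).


Midpoint: each channel = ⌊(C₁+C₂)/2⌋
R: ⌊(153+131)/2⌋ = 142
G: ⌊(153+248)/2⌋ = 200
B: ⌊(165+146)/2⌋ = 155
= RGB(142, 200, 155)


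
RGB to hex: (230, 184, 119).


R = 230 → E6 (hex)
G = 184 → B8 (hex)
B = 119 → 77 (hex)
Hex = #E6B877


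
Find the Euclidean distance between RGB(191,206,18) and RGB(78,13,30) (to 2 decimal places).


d = √[(R₁-R₂)² + (G₁-G₂)² + (B₁-B₂)²]
d = √[(191-78)² + (206-13)² + (18-30)²]
d = √[12769 + 37249 + 144]
d = √50162
d ≈ 223.97


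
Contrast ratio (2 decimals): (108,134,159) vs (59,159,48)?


Linearize each sRGB channel c=v/255: c/12.92 if c ≤ 0.04045 else ((c+0.055)/1.055)^2.4
L = 0.2126×R_lin + 0.7152×G_lin + 0.0722×B_lin
Color 1 (108,134,159):
  R=108: 108/255≈0.4235 > 0.04045 → ((0.4235+0.055)/1.055)^2.4 ≈ 0.14996
  G=134: 134/255≈0.5255 > 0.04045 → ((0.5255+0.055)/1.055)^2.4 ≈ 0.23840
  B=159: 159/255≈0.6235 > 0.04045 → ((0.6235+0.055)/1.055)^2.4 ≈ 0.34670
  L1 = 0.2126×0.14996 + 0.7152×0.23840 + 0.0722×0.34670 ≈ 0.22742
Color 2 (59,159,48):
  R=59: 59/255≈0.2314 > 0.04045 → ((0.2314+0.055)/1.055)^2.4 ≈ 0.04374
  G=159: 159/255≈0.6235 > 0.04045 → ((0.6235+0.055)/1.055)^2.4 ≈ 0.34670
  B=48: 48/255≈0.1882 > 0.04045 → ((0.1882+0.055)/1.055)^2.4 ≈ 0.02956
  L2 = 0.2126×0.04374 + 0.7152×0.34670 + 0.0722×0.02956 ≈ 0.25939
Lighter = 0.25939, Darker = 0.22742
Ratio = (L_lighter + 0.05) / (L_darker + 0.05)
Ratio = (0.25939 + 0.05) / (0.22742 + 0.05) = 0.30939 / 0.27742 ≈ 1.1153
Ratio ≈ 1.12:1


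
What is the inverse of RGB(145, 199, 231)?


Invert: (255-R, 255-G, 255-B)
R: 255-145 = 110
G: 255-199 = 56
B: 255-231 = 24
= RGB(110, 56, 24)


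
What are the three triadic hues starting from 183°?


Triadic: equally spaced at 120° intervals
H1 = 183°
H2 = (183 + 120) mod 360 = 303°
H3 = (183 + 240) mod 360 = 63°
Triadic = 183°, 303°, 63°


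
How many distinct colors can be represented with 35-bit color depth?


Colors = 2^bits = 2^35
= 34,359,738,368 colors


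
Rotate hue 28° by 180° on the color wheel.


New hue = (H + rotation) mod 360
New hue = (28 + 180) mod 360
= 208 mod 360
= 208°


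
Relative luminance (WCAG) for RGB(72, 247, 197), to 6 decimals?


Linearize each channel (sRGB transfer function): c = v/255; c_lin = c/12.92 if c ≤ 0.04045, else ((c+0.055)/1.055)^2.4
  R: 72/255 ≈ 0.282353 > 0.04045 → ((0.282353+0.055)/1.055)^2.4 ≈ 0.064803
  G: 247/255 ≈ 0.968627 > 0.04045 → ((0.968627+0.055)/1.055)^2.4 ≈ 0.930111
  B: 197/255 ≈ 0.772549 > 0.04045 → ((0.772549+0.055)/1.055)^2.4 ≈ 0.558340
R_lin = 0.064803, G_lin = 0.930111, B_lin = 0.558340
L = 0.2126×R + 0.7152×G + 0.0722×B
L = 0.2126×0.064803 + 0.7152×0.930111 + 0.0722×0.558340
L ≈ 0.719305


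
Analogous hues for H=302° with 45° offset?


Base hue: 302°
Left analog: (302 - 45) mod 360 = 257°
Right analog: (302 + 45) mod 360 = 347°
Analogous hues = 257° and 347°


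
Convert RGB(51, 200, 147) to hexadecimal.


R = 51 → 33 (hex)
G = 200 → C8 (hex)
B = 147 → 93 (hex)
Hex = #33C893


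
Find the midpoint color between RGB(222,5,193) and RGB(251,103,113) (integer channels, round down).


Midpoint: each channel = ⌊(C₁+C₂)/2⌋
R: ⌊(222+251)/2⌋ = 236
G: ⌊(5+103)/2⌋ = 54
B: ⌊(193+113)/2⌋ = 153
= RGB(236, 54, 153)


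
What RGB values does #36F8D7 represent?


36 → 54 (R)
F8 → 248 (G)
D7 → 215 (B)
= RGB(54, 248, 215)


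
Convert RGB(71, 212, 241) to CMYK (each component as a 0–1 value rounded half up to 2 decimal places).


R'=71/255≈0.2784, G'=212/255≈0.8314, B'=241/255≈0.9451
K = 1 - max(R',G',B') = 1 - 241/255 = 14/255 = 0.05490… → 0.05
(1-R'-K)/(1-K) simplifies to (max-R)/max with max = 241:
C = (241-71)/241 = 170/241 = 0.70539… → 0.71
M = (241-212)/241 = 29/241 = 0.12033… → 0.12
Y = (241-241)/241 = 0/241 = 0 → 0.00
= CMYK(0.71, 0.12, 0.00, 0.05)


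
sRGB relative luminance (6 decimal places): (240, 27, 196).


Linearize each channel (sRGB transfer function): c = v/255; c_lin = c/12.92 if c ≤ 0.04045, else ((c+0.055)/1.055)^2.4
  R: 240/255 ≈ 0.941176 > 0.04045 → ((0.941176+0.055)/1.055)^2.4 ≈ 0.871367
  G: 27/255 ≈ 0.105882 > 0.04045 → ((0.105882+0.055)/1.055)^2.4 ≈ 0.010960
  B: 196/255 ≈ 0.768627 > 0.04045 → ((0.768627+0.055)/1.055)^2.4 ≈ 0.552011
R_lin = 0.871367, G_lin = 0.010960, B_lin = 0.552011
L = 0.2126×R + 0.7152×G + 0.0722×B
L = 0.2126×0.871367 + 0.7152×0.010960 + 0.0722×0.552011
L ≈ 0.232947


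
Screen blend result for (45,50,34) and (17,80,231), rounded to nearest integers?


Screen: C = 255 - (255-A)×(255-B)/255, rounded to nearest integer
R: 255 - (255-45)×(255-17)/255 = 255 - 49980/255 ≈ 255 - 196.000 = 59.000 → 59
G: 255 - (255-50)×(255-80)/255 = 255 - 35875/255 ≈ 255 - 140.686 = 114.314 → 114
B: 255 - (255-34)×(255-231)/255 = 255 - 5304/255 ≈ 255 - 20.800 = 234.200 → 234
= RGB(59, 114, 234)


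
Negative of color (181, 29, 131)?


Invert: (255-R, 255-G, 255-B)
R: 255-181 = 74
G: 255-29 = 226
B: 255-131 = 124
= RGB(74, 226, 124)


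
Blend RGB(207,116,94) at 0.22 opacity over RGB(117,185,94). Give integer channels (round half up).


C = α×F + (1-α)×B, with 1-α = 0.78
R: 0.22×207 + 0.78×117 = 45.54 + 91.26 = 136.80 → 137
G: 0.22×116 + 0.78×185 = 25.52 + 144.30 = 169.82 → 170
B: 0.22×94 + 0.78×94 = 20.68 + 73.32 = 94.00 → 94
= RGB(137, 170, 94)


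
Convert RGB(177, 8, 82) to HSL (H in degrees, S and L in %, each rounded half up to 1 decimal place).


Normalize: R'=177/255≈0.6941, G'=8/255≈0.0314, B'=82/255≈0.3216
Max=177/255, Min=8/255, Δ=Max-Min=169/255
L = (Max+Min)/2 = (177+8)/510 = 185/510 = 0.36274… → L = 36.3%
L ≤ 0.5 → S = Δ/(Max+Min) = 169/(177+8) = 169/185 = 0.91351… → S = 91.4%
(the 1/255 factors cancel in S and H, so raw channel differences can be used)
Max is R' → H = 60 × (((G-B)/Δ) mod 6) = 60 × (((8-82)/169) mod 6)
  (-74)/169 = -0.4378…; negative, so add 6 → 5.5621…
  H = 60 × 5.5621… = 333.727…° → H = 333.7°
= HSL(333.7°, 91.4%, 36.3%)


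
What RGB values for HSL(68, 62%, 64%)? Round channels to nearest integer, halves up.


H=68°, S=0.62, L=0.64
C = (1-|2L-1|)×S = (1-|0.28|)×0.62 = 0.4464
H' = H/60 = 68/60 ≈ 1.1333; X = C×(1-|H' mod 2 - 1|) = 0.38688
m = L - C/2 = 0.64 - 0.2232 = 0.4168
Sector ⌊H'⌋ = 1 → (R',G',B') = (0.38688, 0.4464, 0.0)
RGB = ((R'+m)×255, (G'+m)×255, (B'+m)×255) = (204.9384, 220.116, 106.284)
Round half up → RGB(205, 220, 106)


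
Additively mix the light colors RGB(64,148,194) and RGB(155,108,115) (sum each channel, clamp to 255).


Additive: each channel = min(255, C₁+C₂)
R: 64+155 = 219 → 219
G: 148+108 = 256 → 255
B: 194+115 = 309 → 255
= RGB(219, 255, 255)


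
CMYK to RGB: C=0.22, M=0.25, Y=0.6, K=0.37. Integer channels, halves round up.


R = 255 × (1-C) × (1-K) = 255 × 0.78 × 0.63 = 125.307 → 125
G = 255 × (1-M) × (1-K) = 255 × 0.75 × 0.63 = 120.4875 → 120
B = 255 × (1-Y) × (1-K) = 255 × 0.40 × 0.63 = 64.26 → 64
= RGB(125, 120, 64)


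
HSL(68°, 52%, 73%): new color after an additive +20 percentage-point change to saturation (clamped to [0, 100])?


Original S = 52%
Adjustment = +20 percentage points
New S = 52 + (20) = 72
Clamp to [0, 100] → 72
= HSL(68°, 72%, 73%)


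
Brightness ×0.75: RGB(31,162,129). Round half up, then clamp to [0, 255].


Multiply each channel by 0.75, round half up, clamp to [0, 255]
R: 31×0.75 = 23.25 → round → 23
G: 162×0.75 = 121.5 → round → 122
B: 129×0.75 = 96.75 → round → 97
= RGB(23, 122, 97)


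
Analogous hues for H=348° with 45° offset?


Base hue: 348°
Left analog: (348 - 45) mod 360 = 303°
Right analog: (348 + 45) mod 360 = 33°
Analogous hues = 303° and 33°


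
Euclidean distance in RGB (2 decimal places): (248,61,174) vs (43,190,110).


d = √[(R₁-R₂)² + (G₁-G₂)² + (B₁-B₂)²]
d = √[(248-43)² + (61-190)² + (174-110)²]
d = √[42025 + 16641 + 4096]
d = √62762
d ≈ 250.52


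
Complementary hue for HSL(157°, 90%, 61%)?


Complement = opposite side of color wheel = hue + 180°
H' = (157 + 180) mod 360 = 337°
S and L unchanged.
= HSL(337°, 90%, 61%)


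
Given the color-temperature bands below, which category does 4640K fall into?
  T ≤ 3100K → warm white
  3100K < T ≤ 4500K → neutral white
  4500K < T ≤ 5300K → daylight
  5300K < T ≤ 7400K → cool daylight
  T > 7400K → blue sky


Temperature: 4640K
4500K < 4640K ≤ 5300K → daylight
Classification: daylight


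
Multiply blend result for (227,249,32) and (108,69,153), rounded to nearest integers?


Multiply: C = A×B/255, rounded to nearest integer
R: 227×108/255 = 24516/255 ≈ 96.141 → 96
G: 249×69/255 = 17181/255 ≈ 67.376 → 67
B: 32×153/255 = 4896/255 ≈ 19.200 → 19
= RGB(96, 67, 19)


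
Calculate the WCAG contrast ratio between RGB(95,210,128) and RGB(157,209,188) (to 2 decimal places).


Linearize each sRGB channel c=v/255: c/12.92 if c ≤ 0.04045 else ((c+0.055)/1.055)^2.4
L = 0.2126×R_lin + 0.7152×G_lin + 0.0722×B_lin
Color 1 (95,210,128):
  R=95: 95/255≈0.3725 > 0.04045 → ((0.3725+0.055)/1.055)^2.4 ≈ 0.11444
  G=210: 210/255≈0.8235 > 0.04045 → ((0.8235+0.055)/1.055)^2.4 ≈ 0.64448
  B=128: 128/255≈0.5020 > 0.04045 → ((0.5020+0.055)/1.055)^2.4 ≈ 0.21586
  L1 = 0.2126×0.11444 + 0.7152×0.64448 + 0.0722×0.21586 ≈ 0.50085
Color 2 (157,209,188):
  R=157: 157/255≈0.6157 > 0.04045 → ((0.6157+0.055)/1.055)^2.4 ≈ 0.33716
  G=209: 209/255≈0.8196 > 0.04045 → ((0.8196+0.055)/1.055)^2.4 ≈ 0.63760
  B=188: 188/255≈0.7373 > 0.04045 → ((0.7373+0.055)/1.055)^2.4 ≈ 0.50289
  L2 = 0.2126×0.33716 + 0.7152×0.63760 + 0.0722×0.50289 ≈ 0.56400
Lighter = 0.56400, Darker = 0.50085
Ratio = (L_lighter + 0.05) / (L_darker + 0.05)
Ratio = (0.56400 + 0.05) / (0.50085 + 0.05) = 0.61400 / 0.55085 ≈ 1.1146
Ratio ≈ 1.11:1


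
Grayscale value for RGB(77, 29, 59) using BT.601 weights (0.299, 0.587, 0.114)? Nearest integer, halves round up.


Gray = 0.299×R + 0.587×G + 0.114×B
Gray = 0.299×77 + 0.587×29 + 0.114×59
Gray = 23.023 + 17.023 + 6.726
Gray = 46.772 → round half up → 47
Gray = 47


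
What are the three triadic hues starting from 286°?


Triadic: equally spaced at 120° intervals
H1 = 286°
H2 = (286 + 120) mod 360 = 46°
H3 = (286 + 240) mod 360 = 166°
Triadic = 286°, 46°, 166°


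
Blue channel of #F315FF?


Color: #F315FF
R = F3 = 243
G = 15 = 21
B = FF = 255
Blue = 255


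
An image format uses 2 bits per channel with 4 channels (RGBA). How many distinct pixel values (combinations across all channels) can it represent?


Total bits = 2 bits/channel × 4 channels = 8 bits
Distinct pixel values = 2^8
= 256 pixel values


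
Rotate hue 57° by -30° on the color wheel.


New hue = (H + rotation) mod 360
New hue = (57 -30) mod 360
= 27 mod 360
= 27°


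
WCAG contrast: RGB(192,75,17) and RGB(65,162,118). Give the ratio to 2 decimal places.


Linearize each sRGB channel c=v/255: c/12.92 if c ≤ 0.04045 else ((c+0.055)/1.055)^2.4
L = 0.2126×R_lin + 0.7152×G_lin + 0.0722×B_lin
Color 1 (192,75,17):
  R=192: 192/255≈0.7529 > 0.04045 → ((0.7529+0.055)/1.055)^2.4 ≈ 0.52712
  G=75: 75/255≈0.2941 > 0.04045 → ((0.2941+0.055)/1.055)^2.4 ≈ 0.07036
  B=17: 17/255≈0.0667 > 0.04045 → ((0.0667+0.055)/1.055)^2.4 ≈ 0.00561
  L1 = 0.2126×0.52712 + 0.7152×0.07036 + 0.0722×0.00561 ≈ 0.16279
Color 2 (65,162,118):
  R=65: 65/255≈0.2549 > 0.04045 → ((0.2549+0.055)/1.055)^2.4 ≈ 0.05286
  G=162: 162/255≈0.6353 > 0.04045 → ((0.6353+0.055)/1.055)^2.4 ≈ 0.36131
  B=118: 118/255≈0.4627 > 0.04045 → ((0.4627+0.055)/1.055)^2.4 ≈ 0.18116
  L2 = 0.2126×0.05286 + 0.7152×0.36131 + 0.0722×0.18116 ≈ 0.28272
Lighter = 0.28272, Darker = 0.16279
Ratio = (L_lighter + 0.05) / (L_darker + 0.05)
Ratio = (0.28272 + 0.05) / (0.16279 + 0.05) = 0.33272 / 0.21279 ≈ 1.5636
Ratio ≈ 1.56:1


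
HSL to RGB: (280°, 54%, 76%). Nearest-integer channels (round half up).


H=280°, S=0.54, L=0.76
C = (1-|2L-1|)×S = (1-|0.52|)×0.54 = 0.2592
H' = H/60 = 280/60 ≈ 4.6667; X = C×(1-|H' mod 2 - 1|) = 0.1728
m = L - C/2 = 0.76 - 0.1296 = 0.6304
Sector ⌊H'⌋ = 4 → (R',G',B') = (0.1728, 0.0, 0.2592)
RGB = ((R'+m)×255, (G'+m)×255, (B'+m)×255) = (204.816, 160.752, 226.848)
Round half up → RGB(205, 161, 227)


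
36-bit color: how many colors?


Colors = 2^bits = 2^36
= 68,719,476,736 colors


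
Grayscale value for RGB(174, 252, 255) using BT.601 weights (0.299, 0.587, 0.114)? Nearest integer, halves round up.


Gray = 0.299×R + 0.587×G + 0.114×B
Gray = 0.299×174 + 0.587×252 + 0.114×255
Gray = 52.026 + 147.924 + 29.070
Gray = 229.020 → round half up → 229
Gray = 229


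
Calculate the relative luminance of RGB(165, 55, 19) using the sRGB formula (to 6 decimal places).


Linearize each channel (sRGB transfer function): c = v/255; c_lin = c/12.92 if c ≤ 0.04045, else ((c+0.055)/1.055)^2.4
  R: 165/255 ≈ 0.647059 > 0.04045 → ((0.647059+0.055)/1.055)^2.4 ≈ 0.376262
  G: 55/255 ≈ 0.215686 > 0.04045 → ((0.215686+0.055)/1.055)^2.4 ≈ 0.038204
  B: 19/255 ≈ 0.074510 > 0.04045 → ((0.074510+0.055)/1.055)^2.4 ≈ 0.006512
R_lin = 0.376262, G_lin = 0.038204, B_lin = 0.006512
L = 0.2126×R + 0.7152×G + 0.0722×B
L = 0.2126×0.376262 + 0.7152×0.038204 + 0.0722×0.006512
L ≈ 0.107787


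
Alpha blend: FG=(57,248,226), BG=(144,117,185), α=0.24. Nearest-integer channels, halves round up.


C = α×F + (1-α)×B, with 1-α = 0.76
R: 0.24×57 + 0.76×144 = 13.68 + 109.44 = 123.12 → 123
G: 0.24×248 + 0.76×117 = 59.52 + 88.92 = 148.44 → 148
B: 0.24×226 + 0.76×185 = 54.24 + 140.60 = 194.84 → 195
= RGB(123, 148, 195)


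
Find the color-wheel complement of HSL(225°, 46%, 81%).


Complement = opposite side of color wheel = hue + 180°
H' = (225 + 180) mod 360 = 45°
S and L unchanged.
= HSL(45°, 46%, 81%)


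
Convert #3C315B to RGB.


3C → 60 (R)
31 → 49 (G)
5B → 91 (B)
= RGB(60, 49, 91)


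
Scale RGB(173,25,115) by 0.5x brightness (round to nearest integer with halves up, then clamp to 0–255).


Multiply each channel by 0.5, round half up, clamp to [0, 255]
R: 173×0.5 = 86.5 → round → 87
G: 25×0.5 = 12.5 → round → 13
B: 115×0.5 = 57.5 → round → 58
= RGB(87, 13, 58)


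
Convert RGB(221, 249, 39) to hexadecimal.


R = 221 → DD (hex)
G = 249 → F9 (hex)
B = 39 → 27 (hex)
Hex = #DDF927


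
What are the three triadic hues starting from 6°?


Triadic: equally spaced at 120° intervals
H1 = 6°
H2 = (6 + 120) mod 360 = 126°
H3 = (6 + 240) mod 360 = 246°
Triadic = 6°, 126°, 246°


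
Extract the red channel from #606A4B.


Color: #606A4B
R = 60 = 96
G = 6A = 106
B = 4B = 75
Red = 96


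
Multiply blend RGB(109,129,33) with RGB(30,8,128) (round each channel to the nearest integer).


Multiply: C = A×B/255, rounded to nearest integer
R: 109×30/255 = 3270/255 ≈ 12.824 → 13
G: 129×8/255 = 1032/255 ≈ 4.047 → 4
B: 33×128/255 = 4224/255 ≈ 16.565 → 17
= RGB(13, 4, 17)


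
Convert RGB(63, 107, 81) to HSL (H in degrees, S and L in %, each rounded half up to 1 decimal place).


Normalize: R'=63/255≈0.2471, G'=107/255≈0.4196, B'=81/255≈0.3176
Max=107/255, Min=63/255, Δ=Max-Min=44/255
L = (Max+Min)/2 = (107+63)/510 = 170/510 = 0.33333… → L = 33.3%
L ≤ 0.5 → S = Δ/(Max+Min) = 44/(107+63) = 44/170 = 0.25882… → S = 25.9%
(the 1/255 factors cancel in S and H, so raw channel differences can be used)
Max is G' → H = 60 × ((B-R)/Δ + 2) = 60 × ((81-63)/44 + 2)
  18/44 + 2 = 0.4090… + 2 = 2.4090…
  H = 60 × 2.4090… = 144.545…° → H = 144.5°
= HSL(144.5°, 25.9%, 33.3%)


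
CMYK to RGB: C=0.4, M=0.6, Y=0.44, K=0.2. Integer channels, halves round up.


R = 255 × (1-C) × (1-K) = 255 × 0.60 × 0.80 = 122.4 → 122
G = 255 × (1-M) × (1-K) = 255 × 0.40 × 0.80 = 81.6 → 82
B = 255 × (1-Y) × (1-K) = 255 × 0.56 × 0.80 = 114.24 → 114
= RGB(122, 82, 114)


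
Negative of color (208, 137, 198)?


Invert: (255-R, 255-G, 255-B)
R: 255-208 = 47
G: 255-137 = 118
B: 255-198 = 57
= RGB(47, 118, 57)


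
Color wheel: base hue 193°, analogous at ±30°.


Base hue: 193°
Left analog: (193 - 30) mod 360 = 163°
Right analog: (193 + 30) mod 360 = 223°
Analogous hues = 163° and 223°


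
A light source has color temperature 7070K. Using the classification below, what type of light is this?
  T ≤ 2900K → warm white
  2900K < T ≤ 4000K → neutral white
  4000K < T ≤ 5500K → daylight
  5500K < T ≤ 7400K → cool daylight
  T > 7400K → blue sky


Temperature: 7070K
5500K < 7070K ≤ 7400K → cool daylight
Classification: cool daylight


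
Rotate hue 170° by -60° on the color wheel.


New hue = (H + rotation) mod 360
New hue = (170 -60) mod 360
= 110 mod 360
= 110°


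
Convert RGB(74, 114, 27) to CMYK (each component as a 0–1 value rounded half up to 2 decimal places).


R'=74/255≈0.2902, G'=114/255≈0.4471, B'=27/255≈0.1059
K = 1 - max(R',G',B') = 1 - 114/255 = 141/255 = 0.55294… → 0.55
(1-R'-K)/(1-K) simplifies to (max-R)/max with max = 114:
C = (114-74)/114 = 40/114 = 0.35087… → 0.35
M = (114-114)/114 = 0/114 = 0 → 0.00
Y = (114-27)/114 = 87/114 = 0.76315… → 0.76
= CMYK(0.35, 0.00, 0.76, 0.55)


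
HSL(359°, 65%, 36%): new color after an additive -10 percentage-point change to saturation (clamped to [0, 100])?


Original S = 65%
Adjustment = -10 percentage points
New S = 65 + (-10) = 55
Clamp to [0, 100] → 55
= HSL(359°, 55%, 36%)


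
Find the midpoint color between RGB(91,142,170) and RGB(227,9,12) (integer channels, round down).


Midpoint: each channel = ⌊(C₁+C₂)/2⌋
R: ⌊(91+227)/2⌋ = 159
G: ⌊(142+9)/2⌋ = 75
B: ⌊(170+12)/2⌋ = 91
= RGB(159, 75, 91)


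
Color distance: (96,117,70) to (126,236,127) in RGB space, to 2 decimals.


d = √[(R₁-R₂)² + (G₁-G₂)² + (B₁-B₂)²]
d = √[(96-126)² + (117-236)² + (70-127)²]
d = √[900 + 14161 + 3249]
d = √18310
d ≈ 135.31


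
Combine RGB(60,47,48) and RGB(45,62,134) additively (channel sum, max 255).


Additive: each channel = min(255, C₁+C₂)
R: 60+45 = 105 → 105
G: 47+62 = 109 → 109
B: 48+134 = 182 → 182
= RGB(105, 109, 182)


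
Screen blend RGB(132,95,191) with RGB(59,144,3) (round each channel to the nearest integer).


Screen: C = 255 - (255-A)×(255-B)/255, rounded to nearest integer
R: 255 - (255-132)×(255-59)/255 = 255 - 24108/255 ≈ 255 - 94.541 = 160.459 → 160
G: 255 - (255-95)×(255-144)/255 = 255 - 17760/255 ≈ 255 - 69.647 = 185.353 → 185
B: 255 - (255-191)×(255-3)/255 = 255 - 16128/255 ≈ 255 - 63.247 = 191.753 → 192
= RGB(160, 185, 192)


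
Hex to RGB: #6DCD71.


6D → 109 (R)
CD → 205 (G)
71 → 113 (B)
= RGB(109, 205, 113)


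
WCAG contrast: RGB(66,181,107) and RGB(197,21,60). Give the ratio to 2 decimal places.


Linearize each sRGB channel c=v/255: c/12.92 if c ≤ 0.04045 else ((c+0.055)/1.055)^2.4
L = 0.2126×R_lin + 0.7152×G_lin + 0.0722×B_lin
Color 1 (66,181,107):
  R=66: 66/255≈0.2588 > 0.04045 → ((0.2588+0.055)/1.055)^2.4 ≈ 0.05448
  G=181: 181/255≈0.7098 > 0.04045 → ((0.7098+0.055)/1.055)^2.4 ≈ 0.46208
  B=107: 107/255≈0.4196 > 0.04045 → ((0.4196+0.055)/1.055)^2.4 ≈ 0.14703
  L1 = 0.2126×0.05448 + 0.7152×0.46208 + 0.0722×0.14703 ≈ 0.35268
Color 2 (197,21,60):
  R=197: 197/255≈0.7725 > 0.04045 → ((0.7725+0.055)/1.055)^2.4 ≈ 0.55834
  G=21: 21/255≈0.0824 > 0.04045 → ((0.0824+0.055)/1.055)^2.4 ≈ 0.00750
  B=60: 60/255≈0.2353 > 0.04045 → ((0.2353+0.055)/1.055)^2.4 ≈ 0.04519
  L2 = 0.2126×0.55834 + 0.7152×0.00750 + 0.0722×0.04519 ≈ 0.12733
Lighter = 0.35268, Darker = 0.12733
Ratio = (L_lighter + 0.05) / (L_darker + 0.05)
Ratio = (0.35268 + 0.05) / (0.12733 + 0.05) = 0.40268 / 0.17733 ≈ 2.2708
Ratio ≈ 2.27:1


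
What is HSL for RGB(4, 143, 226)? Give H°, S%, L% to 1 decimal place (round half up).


Normalize: R'=4/255≈0.0157, G'=143/255≈0.5608, B'=226/255≈0.8863
Max=226/255, Min=4/255, Δ=Max-Min=222/255
L = (Max+Min)/2 = (226+4)/510 = 230/510 = 0.45098… → L = 45.1%
L ≤ 0.5 → S = Δ/(Max+Min) = 222/(226+4) = 222/230 = 0.96521… → S = 96.5%
(the 1/255 factors cancel in S and H, so raw channel differences can be used)
Max is B' → H = 60 × ((R-G)/Δ + 4) = 60 × ((4-143)/222 + 4)
  -139/222 + 4 = -0.6261… + 4 = 3.3738…
  H = 60 × 3.3738… = 202.432…° → H = 202.4°
= HSL(202.4°, 96.5%, 45.1%)


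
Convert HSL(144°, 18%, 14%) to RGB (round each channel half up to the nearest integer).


H=144°, S=0.18, L=0.14
C = (1-|2L-1|)×S = (1-|-0.72|)×0.18 = 0.0504
H' = H/60 = 144/60 ≈ 2.4000; X = C×(1-|H' mod 2 - 1|) = 0.02016
m = L - C/2 = 0.14 - 0.0252 = 0.1148
Sector ⌊H'⌋ = 2 → (R',G',B') = (0.0, 0.0504, 0.02016)
RGB = ((R'+m)×255, (G'+m)×255, (B'+m)×255) = (29.274, 42.126, 34.4148)
Round half up → RGB(29, 42, 34)


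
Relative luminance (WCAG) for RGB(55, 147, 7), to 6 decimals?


Linearize each channel (sRGB transfer function): c = v/255; c_lin = c/12.92 if c ≤ 0.04045, else ((c+0.055)/1.055)^2.4
  R: 55/255 ≈ 0.215686 > 0.04045 → ((0.215686+0.055)/1.055)^2.4 ≈ 0.038204
  G: 147/255 ≈ 0.576471 > 0.04045 → ((0.576471+0.055)/1.055)^2.4 ≈ 0.291771
  B: 7/255 ≈ 0.027451 ≤ 0.04045 → 0.027451/12.92 ≈ 0.002125
R_lin = 0.038204, G_lin = 0.291771, B_lin = 0.002125
L = 0.2126×R + 0.7152×G + 0.0722×B
L = 0.2126×0.038204 + 0.7152×0.291771 + 0.0722×0.002125
L ≈ 0.216950


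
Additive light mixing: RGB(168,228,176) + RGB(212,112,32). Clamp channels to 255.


Additive: each channel = min(255, C₁+C₂)
R: 168+212 = 380 → 255
G: 228+112 = 340 → 255
B: 176+32 = 208 → 208
= RGB(255, 255, 208)


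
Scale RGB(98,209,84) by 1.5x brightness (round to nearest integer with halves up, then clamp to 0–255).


Multiply each channel by 1.5, round half up, clamp to [0, 255]
R: 98×1.5 = 147
G: 209×1.5 = 313.5 → round → 314 → clamp → 255
B: 84×1.5 = 126
= RGB(147, 255, 126)


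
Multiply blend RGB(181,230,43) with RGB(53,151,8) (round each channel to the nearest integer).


Multiply: C = A×B/255, rounded to nearest integer
R: 181×53/255 = 9593/255 ≈ 37.620 → 38
G: 230×151/255 = 34730/255 ≈ 136.196 → 136
B: 43×8/255 = 344/255 ≈ 1.349 → 1
= RGB(38, 136, 1)


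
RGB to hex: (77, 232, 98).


R = 77 → 4D (hex)
G = 232 → E8 (hex)
B = 98 → 62 (hex)
Hex = #4DE862


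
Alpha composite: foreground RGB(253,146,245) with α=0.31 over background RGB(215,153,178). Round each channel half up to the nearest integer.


C = α×F + (1-α)×B, with 1-α = 0.69
R: 0.31×253 + 0.69×215 = 78.43 + 148.35 = 226.78 → 227
G: 0.31×146 + 0.69×153 = 45.26 + 105.57 = 150.83 → 151
B: 0.31×245 + 0.69×178 = 75.95 + 122.82 = 198.77 → 199
= RGB(227, 151, 199)


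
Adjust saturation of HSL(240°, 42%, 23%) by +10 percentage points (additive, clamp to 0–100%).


Original S = 42%
Adjustment = +10 percentage points
New S = 42 + (10) = 52
Clamp to [0, 100] → 52
= HSL(240°, 52%, 23%)


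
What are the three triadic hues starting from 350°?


Triadic: equally spaced at 120° intervals
H1 = 350°
H2 = (350 + 120) mod 360 = 110°
H3 = (350 + 240) mod 360 = 230°
Triadic = 350°, 110°, 230°


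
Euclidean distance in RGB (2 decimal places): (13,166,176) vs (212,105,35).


d = √[(R₁-R₂)² + (G₁-G₂)² + (B₁-B₂)²]
d = √[(13-212)² + (166-105)² + (176-35)²]
d = √[39601 + 3721 + 19881]
d = √63203
d ≈ 251.40


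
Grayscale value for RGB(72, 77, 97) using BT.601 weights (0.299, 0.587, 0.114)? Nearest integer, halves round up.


Gray = 0.299×R + 0.587×G + 0.114×B
Gray = 0.299×72 + 0.587×77 + 0.114×97
Gray = 21.528 + 45.199 + 11.058
Gray = 77.785 → round half up → 78
Gray = 78


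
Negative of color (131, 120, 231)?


Invert: (255-R, 255-G, 255-B)
R: 255-131 = 124
G: 255-120 = 135
B: 255-231 = 24
= RGB(124, 135, 24)


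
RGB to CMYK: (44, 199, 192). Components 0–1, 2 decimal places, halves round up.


R'=44/255≈0.1725, G'=199/255≈0.7804, B'=192/255≈0.7529
K = 1 - max(R',G',B') = 1 - 199/255 = 56/255 = 0.21960… → 0.22
(1-R'-K)/(1-K) simplifies to (max-R)/max with max = 199:
C = (199-44)/199 = 155/199 = 0.77889… → 0.78
M = (199-199)/199 = 0/199 = 0 → 0.00
Y = (199-192)/199 = 7/199 = 0.03517… → 0.04
= CMYK(0.78, 0.00, 0.04, 0.22)


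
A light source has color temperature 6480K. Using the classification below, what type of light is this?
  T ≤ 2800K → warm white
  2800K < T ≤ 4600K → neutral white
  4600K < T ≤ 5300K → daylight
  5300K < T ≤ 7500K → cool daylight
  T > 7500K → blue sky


Temperature: 6480K
5300K < 6480K ≤ 7500K → cool daylight
Classification: cool daylight


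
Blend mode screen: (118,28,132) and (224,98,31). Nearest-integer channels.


Screen: C = 255 - (255-A)×(255-B)/255, rounded to nearest integer
R: 255 - (255-118)×(255-224)/255 = 255 - 4247/255 ≈ 255 - 16.655 = 238.345 → 238
G: 255 - (255-28)×(255-98)/255 = 255 - 35639/255 ≈ 255 - 139.761 = 115.239 → 115
B: 255 - (255-132)×(255-31)/255 = 255 - 27552/255 ≈ 255 - 108.047 = 146.953 → 147
= RGB(238, 115, 147)


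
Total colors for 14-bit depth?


Colors = 2^bits = 2^14
= 16,384 colors


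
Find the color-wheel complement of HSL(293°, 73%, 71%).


Complement = opposite side of color wheel = hue + 180°
H' = (293 + 180) mod 360 = 113°
S and L unchanged.
= HSL(113°, 73%, 71%)


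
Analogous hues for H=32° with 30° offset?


Base hue: 32°
Left analog: (32 - 30) mod 360 = 2°
Right analog: (32 + 30) mod 360 = 62°
Analogous hues = 2° and 62°


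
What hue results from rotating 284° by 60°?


New hue = (H + rotation) mod 360
New hue = (284 + 60) mod 360
= 344 mod 360
= 344°


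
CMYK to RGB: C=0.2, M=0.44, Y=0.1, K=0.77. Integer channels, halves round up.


R = 255 × (1-C) × (1-K) = 255 × 0.80 × 0.23 = 46.92 → 47
G = 255 × (1-M) × (1-K) = 255 × 0.56 × 0.23 = 32.844 → 33
B = 255 × (1-Y) × (1-K) = 255 × 0.90 × 0.23 = 52.785 → 53
= RGB(47, 33, 53)


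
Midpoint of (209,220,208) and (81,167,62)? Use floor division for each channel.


Midpoint: each channel = ⌊(C₁+C₂)/2⌋
R: ⌊(209+81)/2⌋ = 145
G: ⌊(220+167)/2⌋ = 193
B: ⌊(208+62)/2⌋ = 135
= RGB(145, 193, 135)


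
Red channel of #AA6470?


Color: #AA6470
R = AA = 170
G = 64 = 100
B = 70 = 112
Red = 170


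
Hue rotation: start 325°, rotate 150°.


New hue = (H + rotation) mod 360
New hue = (325 + 150) mod 360
= 475 mod 360
= 115°


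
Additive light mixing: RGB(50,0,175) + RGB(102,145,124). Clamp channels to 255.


Additive: each channel = min(255, C₁+C₂)
R: 50+102 = 152 → 152
G: 0+145 = 145 → 145
B: 175+124 = 299 → 255
= RGB(152, 145, 255)


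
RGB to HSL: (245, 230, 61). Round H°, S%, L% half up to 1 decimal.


Normalize: R'=245/255≈0.9608, G'=230/255≈0.9020, B'=61/255≈0.2392
Max=245/255, Min=61/255, Δ=Max-Min=184/255
L = (Max+Min)/2 = (245+61)/510 = 306/510 = 0.6 → L = 60.0%
L > 0.5 → S = Δ/(2-Max-Min) = 184/(510-245-61) = 184/204 = 0.90196… → S = 90.2%
(the 1/255 factors cancel in S and H, so raw channel differences can be used)
Max is R' → H = 60 × (((G-B)/Δ) mod 6) = 60 × (((230-61)/184) mod 6)
  169/184 = 0.9184…
  H = 60 × 0.9184… = 55.108…° → H = 55.1°
= HSL(55.1°, 90.2%, 60.0%)


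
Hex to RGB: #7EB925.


7E → 126 (R)
B9 → 185 (G)
25 → 37 (B)
= RGB(126, 185, 37)


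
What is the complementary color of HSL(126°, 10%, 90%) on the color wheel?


Complement = opposite side of color wheel = hue + 180°
H' = (126 + 180) mod 360 = 306°
S and L unchanged.
= HSL(306°, 10%, 90%)


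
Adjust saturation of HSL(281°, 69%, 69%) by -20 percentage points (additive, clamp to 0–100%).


Original S = 69%
Adjustment = -20 percentage points
New S = 69 + (-20) = 49
Clamp to [0, 100] → 49
= HSL(281°, 49%, 69%)


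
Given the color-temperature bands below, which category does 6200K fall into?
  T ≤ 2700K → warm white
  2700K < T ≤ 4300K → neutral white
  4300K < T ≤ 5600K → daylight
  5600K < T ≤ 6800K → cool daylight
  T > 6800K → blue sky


Temperature: 6200K
5600K < 6200K ≤ 6800K → cool daylight
Classification: cool daylight


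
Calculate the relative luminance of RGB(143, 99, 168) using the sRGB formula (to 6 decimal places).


Linearize each channel (sRGB transfer function): c = v/255; c_lin = c/12.92 if c ≤ 0.04045, else ((c+0.055)/1.055)^2.4
  R: 143/255 ≈ 0.560784 > 0.04045 → ((0.560784+0.055)/1.055)^2.4 ≈ 0.274677
  G: 99/255 ≈ 0.388235 > 0.04045 → ((0.388235+0.055)/1.055)^2.4 ≈ 0.124772
  B: 168/255 ≈ 0.658824 > 0.04045 → ((0.658824+0.055)/1.055)^2.4 ≈ 0.391572
R_lin = 0.274677, G_lin = 0.124772, B_lin = 0.391572
L = 0.2126×R + 0.7152×G + 0.0722×B
L = 0.2126×0.274677 + 0.7152×0.124772 + 0.0722×0.391572
L ≈ 0.175905


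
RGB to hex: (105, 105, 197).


R = 105 → 69 (hex)
G = 105 → 69 (hex)
B = 197 → C5 (hex)
Hex = #6969C5


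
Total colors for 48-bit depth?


Colors = 2^bits = 2^48
= 281,474,976,710,656 colors


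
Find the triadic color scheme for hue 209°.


Triadic: equally spaced at 120° intervals
H1 = 209°
H2 = (209 + 120) mod 360 = 329°
H3 = (209 + 240) mod 360 = 89°
Triadic = 209°, 329°, 89°


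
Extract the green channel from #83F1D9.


Color: #83F1D9
R = 83 = 131
G = F1 = 241
B = D9 = 217
Green = 241
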